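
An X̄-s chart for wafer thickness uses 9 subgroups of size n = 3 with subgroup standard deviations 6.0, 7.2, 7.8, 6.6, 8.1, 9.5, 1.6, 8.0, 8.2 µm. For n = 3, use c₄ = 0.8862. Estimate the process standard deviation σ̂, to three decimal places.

s̄ = (6.0 + 7.2 + 7.8 + 6.6 + 8.1 + 9.5 + 1.6 + 8.0 + 8.2) / 9 = 7.0000
σ̂ = s̄ / c₄ = 7.0000 / 0.8862 = 7.8989

7.899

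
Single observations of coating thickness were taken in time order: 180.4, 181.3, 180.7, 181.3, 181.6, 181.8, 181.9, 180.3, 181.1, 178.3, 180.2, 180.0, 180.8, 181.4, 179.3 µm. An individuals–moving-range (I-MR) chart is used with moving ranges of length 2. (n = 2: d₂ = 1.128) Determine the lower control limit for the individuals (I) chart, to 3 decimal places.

178.129

X̄ = (180.4 + 181.3 + 180.7 + 181.3 + 181.6 + 181.8 + 181.9 + 180.3 + 181.1 + 178.3 + 180.2 + 180.0 + 180.8 + 181.4 + 179.3) / 15 = 180.6933
Moving ranges: 0.9, 0.6, 0.6, 0.3, 0.2, 0.1, 1.6, 0.8, 2.8, 1.9, 0.2, 0.8, 0.6, 2.1; M̄R̄ = 13.5000 / 14 = 0.9643
LCL = X̄ − 3·M̄R̄/d₂ = 180.6933 − 3 × 0.9643 / 1.128 = 178.1287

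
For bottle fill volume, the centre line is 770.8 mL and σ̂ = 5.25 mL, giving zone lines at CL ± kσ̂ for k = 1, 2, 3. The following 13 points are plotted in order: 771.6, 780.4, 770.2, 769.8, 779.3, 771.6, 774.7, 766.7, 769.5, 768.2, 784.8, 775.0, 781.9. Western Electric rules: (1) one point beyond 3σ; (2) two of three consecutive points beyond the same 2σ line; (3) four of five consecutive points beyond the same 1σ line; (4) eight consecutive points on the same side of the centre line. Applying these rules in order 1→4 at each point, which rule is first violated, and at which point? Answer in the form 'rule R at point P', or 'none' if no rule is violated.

Zone of each point (C = within 1σ̂, B = 1σ̂–2σ̂, A = 2σ̂–3σ̂, * = beyond 3σ̂; sign = side of CL): 1:+C, 2:+B, 3:-C, 4:-C, 5:+B, 6:+C, 7:+C, 8:-C, 9:-C, 10:-C, 11:+A, 12:+C, 13:+A
Rule 2 (two of three consecutive points beyond the same 2σ limit) is satisfied at point 13.

rule 2 at point 13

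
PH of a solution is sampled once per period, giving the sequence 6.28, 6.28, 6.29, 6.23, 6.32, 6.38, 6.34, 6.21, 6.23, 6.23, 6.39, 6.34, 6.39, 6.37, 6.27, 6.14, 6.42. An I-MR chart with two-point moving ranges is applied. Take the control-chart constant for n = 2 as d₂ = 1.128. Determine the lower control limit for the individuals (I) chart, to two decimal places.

X̄ = (6.28 + 6.28 + 6.29 + 6.23 + 6.32 + 6.38 + 6.34 + 6.21 + 6.23 + 6.23 + 6.39 + 6.34 + 6.39 + 6.37 + 6.27 + 6.14 + 6.42) / 17 = 6.3006
Moving ranges: 0.00, 0.01, 0.06, 0.09, 0.06, 0.04, 0.13, 0.02, 0.00, 0.16, 0.05, 0.05, 0.02, 0.10, 0.13, 0.28; M̄R̄ = 1.2000 / 16 = 0.0750
LCL = X̄ − 3·M̄R̄/d₂ = 6.3006 − 3 × 0.0750 / 1.128 = 6.1011

6.10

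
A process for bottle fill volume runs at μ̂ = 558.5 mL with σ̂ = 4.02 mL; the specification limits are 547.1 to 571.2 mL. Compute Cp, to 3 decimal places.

0.999

Cp = (USL − LSL) / (6σ̂) = (571.2 − 547.1) / (6 × 4.02) = 24.1000 / 24.1200 = 0.9992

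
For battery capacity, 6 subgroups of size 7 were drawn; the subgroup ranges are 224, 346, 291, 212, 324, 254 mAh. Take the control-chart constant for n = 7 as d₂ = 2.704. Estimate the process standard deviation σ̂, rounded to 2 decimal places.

R̄ = (224 + 346 + 291 + 212 + 324 + 254) / 6 = 275.1667
σ̂ = R̄ / d₂ = 275.1667 / 2.704 = 101.7628

101.76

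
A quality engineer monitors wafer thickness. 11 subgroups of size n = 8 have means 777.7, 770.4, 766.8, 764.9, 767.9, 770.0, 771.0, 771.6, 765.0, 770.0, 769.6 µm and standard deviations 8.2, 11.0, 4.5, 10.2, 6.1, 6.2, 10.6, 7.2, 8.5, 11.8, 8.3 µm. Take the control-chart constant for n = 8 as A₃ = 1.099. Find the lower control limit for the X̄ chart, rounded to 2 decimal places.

X̄̄ = (777.7 + 770.4 + 766.8 + 764.9 + 767.9 + 770.0 + 771.0 + 771.6 + 765.0 + 770.0 + 769.6) / 11 = 769.5364
s̄ = (8.2 + 11.0 + 4.5 + 10.2 + 6.1 + 6.2 + 10.6 + 7.2 + 8.5 + 11.8 + 8.3) / 11 = 8.4182
LCL = X̄̄ − A₃·s̄ = 769.5364 − 1.099 × 8.4182 = 760.2848

760.28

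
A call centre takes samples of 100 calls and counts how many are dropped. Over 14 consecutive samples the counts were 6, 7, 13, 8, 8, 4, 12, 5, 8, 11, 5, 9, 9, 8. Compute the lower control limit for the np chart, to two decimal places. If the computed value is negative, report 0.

0.00

p̄ = Σdᵢ / (k·n) = 113 / (14 × 100) = 0.08071
LCL = np̄ − 3·√(np̄(1−p̄)) = 8.0714 − 3 × 2.7240 = -0.1004 → 0 (negative, so LCL = 0)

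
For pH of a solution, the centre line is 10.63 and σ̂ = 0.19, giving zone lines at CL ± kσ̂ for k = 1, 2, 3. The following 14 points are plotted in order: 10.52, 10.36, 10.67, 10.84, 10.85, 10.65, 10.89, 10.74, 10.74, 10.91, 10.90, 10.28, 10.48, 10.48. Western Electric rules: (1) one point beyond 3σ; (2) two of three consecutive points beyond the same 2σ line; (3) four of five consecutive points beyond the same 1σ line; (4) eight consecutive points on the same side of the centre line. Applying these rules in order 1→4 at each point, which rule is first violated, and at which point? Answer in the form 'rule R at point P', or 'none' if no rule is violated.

rule 4 at point 10

Zone of each point (C = within 1σ̂, B = 1σ̂–2σ̂, A = 2σ̂–3σ̂, * = beyond 3σ̂; sign = side of CL): 1:-C, 2:-B, 3:+C, 4:+B, 5:+B, 6:+C, 7:+B, 8:+C, 9:+C, 10:+B, 11:+B, 12:-B, 13:-C, 14:-C
Rule 4 (eight consecutive points on the same side of the centre line) is satisfied at point 10.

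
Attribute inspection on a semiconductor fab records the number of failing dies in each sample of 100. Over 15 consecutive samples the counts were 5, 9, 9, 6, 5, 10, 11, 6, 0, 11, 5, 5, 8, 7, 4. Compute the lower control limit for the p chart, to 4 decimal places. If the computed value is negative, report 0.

p̄ = Σdᵢ / (k·n) = 101 / (15 × 100) = 0.06733
LCL = p̄ − 3·√(p̄(1−p̄)/n) = 0.06733 − 3 × 0.02506 = -0.00785 → 0 (negative, so LCL = 0)

0.0000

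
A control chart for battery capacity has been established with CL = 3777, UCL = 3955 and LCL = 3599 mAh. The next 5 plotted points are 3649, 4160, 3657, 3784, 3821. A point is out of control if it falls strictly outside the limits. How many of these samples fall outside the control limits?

Compare each point to [3599, 3955]: sample 2 = 4160 > UCL.

1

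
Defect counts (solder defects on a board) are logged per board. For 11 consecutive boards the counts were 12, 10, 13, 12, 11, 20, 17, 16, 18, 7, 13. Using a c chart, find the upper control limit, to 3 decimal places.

c̄ = (12 + 10 + 13 + 12 + 11 + 20 + 17 + 16 + 18 + 7 + 13) / 11 = 149 / 11 = 13.5455
UCL = c̄ + 3√c̄ = 13.5455 + 3 × √13.5455 = 13.5455 + 3 × 3.6804 = 24.5867

24.587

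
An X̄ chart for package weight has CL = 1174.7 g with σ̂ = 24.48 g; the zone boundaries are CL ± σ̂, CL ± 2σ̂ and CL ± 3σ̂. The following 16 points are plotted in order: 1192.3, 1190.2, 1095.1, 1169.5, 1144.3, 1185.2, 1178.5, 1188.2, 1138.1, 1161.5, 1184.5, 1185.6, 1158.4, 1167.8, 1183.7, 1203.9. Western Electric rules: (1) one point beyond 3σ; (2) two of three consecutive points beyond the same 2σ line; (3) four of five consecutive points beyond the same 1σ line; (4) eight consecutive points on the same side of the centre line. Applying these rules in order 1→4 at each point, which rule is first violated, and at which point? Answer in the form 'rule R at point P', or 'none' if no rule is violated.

Zone of each point (C = within 1σ̂, B = 1σ̂–2σ̂, A = 2σ̂–3σ̂, * = beyond 3σ̂; sign = side of CL): 1:+C, 2:+C, 3:-*, 4:-C, 5:-B, 6:+C, 7:+C, 8:+C, 9:-B, 10:-C, 11:+C, 12:+C, 13:-C, 14:-C, 15:+C, 16:+B
Rule 1 (one point beyond the 3σ limits) is satisfied at point 3.

rule 1 at point 3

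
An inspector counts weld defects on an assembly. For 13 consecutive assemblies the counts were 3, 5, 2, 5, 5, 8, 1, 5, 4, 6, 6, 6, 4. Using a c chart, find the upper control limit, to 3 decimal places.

11.060

c̄ = (3 + 5 + 2 + 5 + 5 + 8 + 1 + 5 + 4 + 6 + 6 + 6 + 4) / 13 = 60 / 13 = 4.6154
UCL = c̄ + 3√c̄ = 4.6154 + 3 × √4.6154 = 4.6154 + 3 × 2.1483 = 11.0604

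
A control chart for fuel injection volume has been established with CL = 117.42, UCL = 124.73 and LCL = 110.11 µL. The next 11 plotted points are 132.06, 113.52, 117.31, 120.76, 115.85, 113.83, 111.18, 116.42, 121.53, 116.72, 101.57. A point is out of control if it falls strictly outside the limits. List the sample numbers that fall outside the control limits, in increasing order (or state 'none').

1, 11

Compare each point to [110.11, 124.73]: sample 1 = 132.06 > UCL; sample 11 = 101.57 < LCL.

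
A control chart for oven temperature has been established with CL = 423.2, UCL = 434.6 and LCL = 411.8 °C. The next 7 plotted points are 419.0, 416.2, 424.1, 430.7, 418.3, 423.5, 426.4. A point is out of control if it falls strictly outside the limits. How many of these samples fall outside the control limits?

All 7 points lie within [411.8, 434.6].

0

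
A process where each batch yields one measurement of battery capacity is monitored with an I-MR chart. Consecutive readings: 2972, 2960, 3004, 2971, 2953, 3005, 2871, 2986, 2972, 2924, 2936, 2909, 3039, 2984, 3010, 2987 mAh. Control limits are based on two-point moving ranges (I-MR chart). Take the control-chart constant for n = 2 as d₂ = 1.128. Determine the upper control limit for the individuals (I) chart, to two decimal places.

X̄ = (2972 + 2960 + 3004 + 2971 + 2953 + 3005 + 2871 + 2986 + 2972 + 2924 + 2936 + 2909 + 3039 + 2984 + 3010 + 2987) / 16 = 2967.6875
Moving ranges: 12, 44, 33, 18, 52, 134, 115, 14, 48, 12, 27, 130, 55, 26, 23; M̄R̄ = 743.0000 / 15 = 49.5333
UCL = X̄ + 3·M̄R̄/d₂ = 2967.6875 + 3 × 49.5333 / 1.128 = 3099.4251

3099.43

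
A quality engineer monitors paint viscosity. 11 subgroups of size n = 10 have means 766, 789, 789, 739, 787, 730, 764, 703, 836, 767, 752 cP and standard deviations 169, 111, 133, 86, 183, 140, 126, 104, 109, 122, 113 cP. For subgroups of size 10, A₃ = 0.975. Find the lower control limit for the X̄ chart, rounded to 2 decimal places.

641.90

X̄̄ = (766 + 789 + 789 + 739 + 787 + 730 + 764 + 703 + 836 + 767 + 752) / 11 = 765.6364
s̄ = (169 + 111 + 133 + 86 + 183 + 140 + 126 + 104 + 109 + 122 + 113) / 11 = 126.9091
LCL = X̄̄ − A₃·s̄ = 765.6364 − 0.975 × 126.9091 = 641.9000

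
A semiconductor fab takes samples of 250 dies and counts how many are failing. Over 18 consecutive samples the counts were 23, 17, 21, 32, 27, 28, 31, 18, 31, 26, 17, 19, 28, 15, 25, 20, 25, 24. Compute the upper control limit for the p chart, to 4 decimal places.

p̄ = Σdᵢ / (k·n) = 427 / (18 × 250) = 0.09489
UCL = p̄ + 3·√(p̄(1−p̄)/n) = 0.09489 + 3 × √(0.09489×0.90511/250) = 0.09489 + 3 × 0.01853 = 0.15049

0.1505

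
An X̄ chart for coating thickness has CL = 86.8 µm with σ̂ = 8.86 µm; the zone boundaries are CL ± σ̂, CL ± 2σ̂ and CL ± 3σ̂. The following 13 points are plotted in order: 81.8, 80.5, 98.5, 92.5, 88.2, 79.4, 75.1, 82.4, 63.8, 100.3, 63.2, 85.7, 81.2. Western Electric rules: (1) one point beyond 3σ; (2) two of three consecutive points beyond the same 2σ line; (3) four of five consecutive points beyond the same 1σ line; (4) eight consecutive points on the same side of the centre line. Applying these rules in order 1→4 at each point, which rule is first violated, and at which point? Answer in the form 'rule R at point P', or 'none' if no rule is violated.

rule 2 at point 11

Zone of each point (C = within 1σ̂, B = 1σ̂–2σ̂, A = 2σ̂–3σ̂, * = beyond 3σ̂; sign = side of CL): 1:-C, 2:-C, 3:+B, 4:+C, 5:+C, 6:-C, 7:-B, 8:-C, 9:-A, 10:+B, 11:-A, 12:-C, 13:-C
Rule 2 (two of three consecutive points beyond the same 2σ limit) is satisfied at point 11.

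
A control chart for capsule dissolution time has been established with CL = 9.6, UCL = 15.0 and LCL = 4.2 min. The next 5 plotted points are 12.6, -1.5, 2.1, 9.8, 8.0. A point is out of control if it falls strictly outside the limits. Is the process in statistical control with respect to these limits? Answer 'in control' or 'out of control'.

Compare each point to [4.2, 15.0]: sample 2 = -1.5 < LCL; sample 3 = 2.1 < LCL.

out of control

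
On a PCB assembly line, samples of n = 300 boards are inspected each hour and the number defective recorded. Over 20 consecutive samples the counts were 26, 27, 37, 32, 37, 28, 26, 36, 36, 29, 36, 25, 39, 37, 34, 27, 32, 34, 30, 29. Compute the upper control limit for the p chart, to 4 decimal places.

0.1595

p̄ = Σdᵢ / (k·n) = 637 / (20 × 300) = 0.10617
UCL = p̄ + 3·√(p̄(1−p̄)/n) = 0.10617 + 3 × √(0.10617×0.89383/300) = 0.10617 + 3 × 0.01779 = 0.15952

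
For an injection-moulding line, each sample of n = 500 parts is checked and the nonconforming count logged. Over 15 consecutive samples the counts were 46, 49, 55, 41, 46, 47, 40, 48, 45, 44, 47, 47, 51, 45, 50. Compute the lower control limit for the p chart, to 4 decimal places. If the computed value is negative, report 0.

0.0544

p̄ = Σdᵢ / (k·n) = 701 / (15 × 500) = 0.09347
LCL = p̄ − 3·√(p̄(1−p̄)/n) = 0.09347 − 3 × 0.01302 = 0.05441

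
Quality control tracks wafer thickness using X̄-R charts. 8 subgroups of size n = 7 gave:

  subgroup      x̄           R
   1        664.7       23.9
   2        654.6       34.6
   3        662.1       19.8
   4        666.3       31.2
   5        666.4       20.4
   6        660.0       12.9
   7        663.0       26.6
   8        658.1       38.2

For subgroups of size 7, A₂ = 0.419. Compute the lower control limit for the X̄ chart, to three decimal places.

651.027

X̄̄ = (664.7 + 654.6 + 662.1 + 666.3 + 666.4 + 660.0 + 663.0 + 658.1) / 8 = 5295.2000 / 8 = 661.9000
R̄ = (23.9 + 34.6 + 19.8 + 31.2 + 20.4 + 12.9 + 26.6 + 38.2) / 8 = 207.6000 / 8 = 25.9500
LCL = X̄̄ − A₂·R̄ = 661.9000 − 0.419 × 25.9500 = 651.0269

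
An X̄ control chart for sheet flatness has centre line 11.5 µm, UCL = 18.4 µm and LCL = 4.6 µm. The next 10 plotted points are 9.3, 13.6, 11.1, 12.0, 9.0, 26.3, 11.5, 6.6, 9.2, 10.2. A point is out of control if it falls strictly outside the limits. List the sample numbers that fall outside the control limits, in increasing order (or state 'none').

6

Compare each point to [4.6, 18.4]: sample 6 = 26.3 > UCL.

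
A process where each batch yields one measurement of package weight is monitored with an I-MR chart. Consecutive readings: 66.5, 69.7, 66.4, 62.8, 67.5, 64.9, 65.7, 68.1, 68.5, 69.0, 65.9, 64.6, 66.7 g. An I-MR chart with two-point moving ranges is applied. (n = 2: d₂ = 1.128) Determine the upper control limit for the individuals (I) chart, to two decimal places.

72.84

X̄ = (66.5 + 69.7 + 66.4 + 62.8 + 67.5 + 64.9 + 65.7 + 68.1 + 68.5 + 69.0 + 65.9 + 64.6 + 66.7) / 13 = 66.6385
Moving ranges: 3.2, 3.3, 3.6, 4.7, 2.6, 0.8, 2.4, 0.4, 0.5, 3.1, 1.3, 2.1; M̄R̄ = 28.0000 / 12 = 2.3333
UCL = X̄ + 3·M̄R̄/d₂ = 66.6385 + 3 × 2.3333 / 1.128 = 72.8441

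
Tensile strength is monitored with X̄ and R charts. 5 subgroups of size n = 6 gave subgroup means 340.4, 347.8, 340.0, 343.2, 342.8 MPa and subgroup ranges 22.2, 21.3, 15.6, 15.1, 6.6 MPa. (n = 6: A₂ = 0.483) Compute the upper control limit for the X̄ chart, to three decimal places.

X̄̄ = (340.4 + 347.8 + 340.0 + 343.2 + 342.8) / 5 = 1714.2000 / 5 = 342.8400
R̄ = (22.2 + 21.3 + 15.6 + 15.1 + 6.6) / 5 = 80.8000 / 5 = 16.1600
UCL = X̄̄ + A₂·R̄ = 342.8400 + 0.483 × 16.1600 = 350.6453

350.645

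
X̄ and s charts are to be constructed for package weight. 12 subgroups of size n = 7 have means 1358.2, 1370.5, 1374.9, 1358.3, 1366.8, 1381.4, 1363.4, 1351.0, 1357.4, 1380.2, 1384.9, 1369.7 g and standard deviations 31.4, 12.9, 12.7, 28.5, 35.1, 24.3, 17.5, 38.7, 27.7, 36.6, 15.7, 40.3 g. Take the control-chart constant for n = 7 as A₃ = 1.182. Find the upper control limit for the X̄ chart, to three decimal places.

X̄̄ = (1358.2 + 1370.5 + 1374.9 + 1358.3 + 1366.8 + 1381.4 + 1363.4 + 1351.0 + 1357.4 + 1380.2 + 1384.9 + 1369.7) / 12 = 1368.0583
s̄ = (31.4 + 12.9 + 12.7 + 28.5 + 35.1 + 24.3 + 17.5 + 38.7 + 27.7 + 36.6 + 15.7 + 40.3) / 12 = 26.7833
UCL = X̄̄ + A₃·s̄ = 1368.0583 + 1.182 × 26.7833 = 1399.7162

1399.716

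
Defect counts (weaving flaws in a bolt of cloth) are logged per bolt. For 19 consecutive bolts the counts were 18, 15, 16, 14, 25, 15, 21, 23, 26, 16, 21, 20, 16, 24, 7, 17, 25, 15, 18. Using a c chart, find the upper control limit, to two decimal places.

c̄ = (18 + 15 + 16 + 14 + 25 + 15 + 21 + 23 + 26 + 16 + 21 + 20 + 16 + 24 + 7 + 17 + 25 + 15 + 18) / 19 = 352 / 19 = 18.5263
UCL = c̄ + 3√c̄ = 18.5263 + 3 × √18.5263 = 18.5263 + 3 × 4.3042 = 31.4390

31.44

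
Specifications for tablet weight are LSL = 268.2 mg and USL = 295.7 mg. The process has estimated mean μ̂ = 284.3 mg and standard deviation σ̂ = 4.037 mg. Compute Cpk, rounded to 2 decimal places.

Cpu = (USL − μ̂) / (3σ̂) = (295.7 − 284.3) / (3 × 4.037) = 0.9413; Cpl = (μ̂ − LSL) / (3σ̂) = (284.3 − 268.2) / (3 × 4.037) = 1.3294; Cpk = min(Cpu, Cpl) = 0.9413

0.94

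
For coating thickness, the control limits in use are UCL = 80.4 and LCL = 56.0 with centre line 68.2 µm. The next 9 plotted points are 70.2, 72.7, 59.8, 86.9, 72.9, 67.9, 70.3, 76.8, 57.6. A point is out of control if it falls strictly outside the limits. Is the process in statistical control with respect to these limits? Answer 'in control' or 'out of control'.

out of control

Compare each point to [56.0, 80.4]: sample 4 = 86.9 > UCL.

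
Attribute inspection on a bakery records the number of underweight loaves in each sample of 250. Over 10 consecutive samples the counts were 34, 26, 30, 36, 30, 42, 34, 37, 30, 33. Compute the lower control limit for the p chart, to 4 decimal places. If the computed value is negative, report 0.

0.0684

p̄ = Σdᵢ / (k·n) = 332 / (10 × 250) = 0.13280
LCL = p̄ − 3·√(p̄(1−p̄)/n) = 0.13280 − 3 × 0.02146 = 0.06841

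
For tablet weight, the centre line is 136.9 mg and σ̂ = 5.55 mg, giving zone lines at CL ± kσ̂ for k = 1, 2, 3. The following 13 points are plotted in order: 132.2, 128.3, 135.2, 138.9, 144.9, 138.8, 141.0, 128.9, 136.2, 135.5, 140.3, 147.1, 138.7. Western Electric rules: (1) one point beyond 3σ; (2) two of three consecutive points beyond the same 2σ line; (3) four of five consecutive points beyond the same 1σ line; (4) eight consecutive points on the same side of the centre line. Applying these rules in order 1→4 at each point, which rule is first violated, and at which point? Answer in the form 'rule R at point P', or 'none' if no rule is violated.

Zone of each point (C = within 1σ̂, B = 1σ̂–2σ̂, A = 2σ̂–3σ̂, * = beyond 3σ̂; sign = side of CL): 1:-C, 2:-B, 3:-C, 4:+C, 5:+B, 6:+C, 7:+C, 8:-B, 9:-C, 10:-C, 11:+C, 12:+B, 13:+C
No rule fires across all 13 points.

none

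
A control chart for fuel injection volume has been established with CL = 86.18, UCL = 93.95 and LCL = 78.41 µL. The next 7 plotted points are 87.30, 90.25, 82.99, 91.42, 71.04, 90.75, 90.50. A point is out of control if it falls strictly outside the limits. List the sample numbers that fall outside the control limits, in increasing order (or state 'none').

Compare each point to [78.41, 93.95]: sample 5 = 71.04 < LCL.

5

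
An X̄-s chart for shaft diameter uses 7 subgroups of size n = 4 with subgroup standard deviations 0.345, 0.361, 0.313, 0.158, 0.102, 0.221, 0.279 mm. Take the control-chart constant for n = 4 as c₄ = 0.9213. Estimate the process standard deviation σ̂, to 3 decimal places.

0.276

s̄ = (0.345 + 0.361 + 0.313 + 0.158 + 0.102 + 0.221 + 0.279) / 7 = 0.2541
σ̂ = s̄ / c₄ = 0.2541 / 0.9213 = 0.2759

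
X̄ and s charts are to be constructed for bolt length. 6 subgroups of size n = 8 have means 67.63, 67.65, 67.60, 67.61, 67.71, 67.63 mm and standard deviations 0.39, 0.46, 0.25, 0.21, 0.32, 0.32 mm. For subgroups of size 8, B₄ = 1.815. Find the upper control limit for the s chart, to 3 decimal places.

s̄ = (0.39 + 0.46 + 0.25 + 0.21 + 0.32 + 0.32) / 6 = 0.3250
UCL_s = B₄·s̄ = 1.815 × 0.3250 = 0.5899

0.590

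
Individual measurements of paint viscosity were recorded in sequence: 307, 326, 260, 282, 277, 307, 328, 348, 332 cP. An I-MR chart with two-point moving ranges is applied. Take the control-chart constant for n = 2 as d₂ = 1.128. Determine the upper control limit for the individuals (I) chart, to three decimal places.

373.601

X̄ = (307 + 326 + 260 + 282 + 277 + 307 + 328 + 348 + 332) / 9 = 307.4444
Moving ranges: 19, 66, 22, 5, 30, 21, 20, 16; M̄R̄ = 199.0000 / 8 = 24.8750
UCL = X̄ + 3·M̄R̄/d₂ = 307.4444 + 3 × 24.8750 / 1.128 = 373.6014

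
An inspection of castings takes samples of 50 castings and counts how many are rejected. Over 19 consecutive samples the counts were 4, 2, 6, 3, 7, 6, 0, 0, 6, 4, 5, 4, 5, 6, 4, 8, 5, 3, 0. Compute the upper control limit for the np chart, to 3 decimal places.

9.929

p̄ = Σdᵢ / (k·n) = 78 / (19 × 50) = 0.08211
UCL = np̄ + 3·√(np̄(1−p̄)) = 4.1053 + 3 × √(4.1053×0.91789) = 4.1053 + 3 × 1.9412 = 9.9288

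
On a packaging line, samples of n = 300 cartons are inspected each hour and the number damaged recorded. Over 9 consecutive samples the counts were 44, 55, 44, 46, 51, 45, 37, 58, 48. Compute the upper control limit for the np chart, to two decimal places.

p̄ = Σdᵢ / (k·n) = 428 / (9 × 300) = 0.15852
UCL = np̄ + 3·√(np̄(1−p̄)) = 47.5556 + 3 × √(47.5556×0.84148) = 47.5556 + 3 × 6.3259 = 66.5333

66.53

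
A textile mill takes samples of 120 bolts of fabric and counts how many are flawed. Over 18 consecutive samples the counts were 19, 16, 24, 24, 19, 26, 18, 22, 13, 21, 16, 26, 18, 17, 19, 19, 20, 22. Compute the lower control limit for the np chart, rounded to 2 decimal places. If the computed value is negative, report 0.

p̄ = Σdᵢ / (k·n) = 359 / (18 × 120) = 0.16620
LCL = np̄ − 3·√(np̄(1−p̄)) = 19.9444 − 3 × 4.0779 = 7.7106

7.71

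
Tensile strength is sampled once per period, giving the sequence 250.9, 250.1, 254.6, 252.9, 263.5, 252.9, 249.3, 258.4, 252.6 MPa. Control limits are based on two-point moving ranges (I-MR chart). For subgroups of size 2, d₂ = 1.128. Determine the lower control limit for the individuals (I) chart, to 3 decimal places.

238.386

X̄ = (250.9 + 250.1 + 254.6 + 252.9 + 263.5 + 252.9 + 249.3 + 258.4 + 252.6) / 9 = 253.9111
Moving ranges: 0.8, 4.5, 1.7, 10.6, 10.6, 3.6, 9.1, 5.8; M̄R̄ = 46.7000 / 8 = 5.8375
LCL = X̄ − 3·M̄R̄/d₂ = 253.9111 − 3 × 5.8375 / 1.128 = 238.3858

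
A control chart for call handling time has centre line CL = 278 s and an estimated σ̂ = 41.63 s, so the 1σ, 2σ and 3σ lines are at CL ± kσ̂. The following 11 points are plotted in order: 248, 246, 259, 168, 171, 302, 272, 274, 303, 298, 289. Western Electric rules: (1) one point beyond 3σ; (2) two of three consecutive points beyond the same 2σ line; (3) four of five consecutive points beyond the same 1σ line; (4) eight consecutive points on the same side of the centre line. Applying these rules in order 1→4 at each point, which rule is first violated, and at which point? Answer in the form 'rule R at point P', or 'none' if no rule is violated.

rule 2 at point 5

Zone of each point (C = within 1σ̂, B = 1σ̂–2σ̂, A = 2σ̂–3σ̂, * = beyond 3σ̂; sign = side of CL): 1:-C, 2:-C, 3:-C, 4:-A, 5:-A, 6:+C, 7:-C, 8:-C, 9:+C, 10:+C, 11:+C
Rule 2 (two of three consecutive points beyond the same 2σ limit) is satisfied at point 5.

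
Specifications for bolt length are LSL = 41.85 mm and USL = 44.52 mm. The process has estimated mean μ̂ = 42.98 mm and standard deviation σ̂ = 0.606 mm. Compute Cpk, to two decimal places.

0.62

Cpu = (USL − μ̂) / (3σ̂) = (44.52 − 42.98) / (3 × 0.606) = 0.8471; Cpl = (μ̂ − LSL) / (3σ̂) = (42.98 − 41.85) / (3 × 0.606) = 0.6216; Cpk = min(Cpu, Cpl) = 0.6216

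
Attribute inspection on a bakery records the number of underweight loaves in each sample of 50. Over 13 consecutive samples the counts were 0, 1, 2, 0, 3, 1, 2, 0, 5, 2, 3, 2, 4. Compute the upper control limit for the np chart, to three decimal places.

6.003

p̄ = Σdᵢ / (k·n) = 25 / (13 × 50) = 0.03846
UCL = np̄ + 3·√(np̄(1−p̄)) = 1.9231 + 3 × √(1.9231×0.96154) = 1.9231 + 3 × 1.3598 = 6.0025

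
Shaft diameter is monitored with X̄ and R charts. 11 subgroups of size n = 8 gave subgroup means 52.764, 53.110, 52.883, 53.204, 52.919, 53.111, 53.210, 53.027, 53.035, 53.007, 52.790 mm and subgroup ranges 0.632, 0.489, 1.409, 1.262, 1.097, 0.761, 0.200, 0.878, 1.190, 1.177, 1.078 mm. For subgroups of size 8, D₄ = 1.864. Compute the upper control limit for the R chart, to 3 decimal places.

1.724

R̄ = (0.632 + 0.489 + 1.409 + 1.262 + 1.097 + 0.761 + 0.200 + 0.878 + 1.190 + 1.177 + 1.078) / 11 = 10.1730 / 11 = 0.9248
UCL_R = D₄·R̄ = 1.864 × 0.9248 = 1.7239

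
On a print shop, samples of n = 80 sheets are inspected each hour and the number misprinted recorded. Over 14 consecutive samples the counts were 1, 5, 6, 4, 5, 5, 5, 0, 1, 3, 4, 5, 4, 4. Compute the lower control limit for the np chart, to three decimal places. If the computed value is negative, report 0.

0.000

p̄ = Σdᵢ / (k·n) = 52 / (14 × 80) = 0.04643
LCL = np̄ − 3·√(np̄(1−p̄)) = 3.7143 − 3 × 1.8820 = -1.9316 → 0 (negative, so LCL = 0)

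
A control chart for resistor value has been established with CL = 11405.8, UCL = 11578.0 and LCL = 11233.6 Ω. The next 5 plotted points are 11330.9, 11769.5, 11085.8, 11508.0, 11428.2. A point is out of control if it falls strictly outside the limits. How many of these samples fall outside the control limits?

2

Compare each point to [11233.6, 11578.0]: sample 2 = 11769.5 > UCL; sample 3 = 11085.8 < LCL.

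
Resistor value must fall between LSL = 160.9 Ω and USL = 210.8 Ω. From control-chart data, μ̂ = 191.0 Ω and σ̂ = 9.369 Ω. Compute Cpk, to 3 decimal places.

Cpu = (USL − μ̂) / (3σ̂) = (210.8 − 191.0) / (3 × 9.369) = 0.7045; Cpl = (μ̂ − LSL) / (3σ̂) = (191.0 − 160.9) / (3 × 9.369) = 1.0709; Cpk = min(Cpu, Cpl) = 0.7045

0.704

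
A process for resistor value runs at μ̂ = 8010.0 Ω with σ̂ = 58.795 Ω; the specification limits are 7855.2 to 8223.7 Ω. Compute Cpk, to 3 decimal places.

Cpu = (USL − μ̂) / (3σ̂) = (8223.7 − 8010.0) / (3 × 58.795) = 1.2116; Cpl = (μ̂ − LSL) / (3σ̂) = (8010.0 − 7855.2) / (3 × 58.795) = 0.8776; Cpk = min(Cpu, Cpl) = 0.8776

0.878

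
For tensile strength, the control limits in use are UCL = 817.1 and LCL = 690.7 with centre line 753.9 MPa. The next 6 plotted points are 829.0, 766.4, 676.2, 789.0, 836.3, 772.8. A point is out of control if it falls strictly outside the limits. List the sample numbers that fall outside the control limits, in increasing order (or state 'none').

1, 3, 5

Compare each point to [690.7, 817.1]: sample 1 = 829.0 > UCL; sample 3 = 676.2 < LCL; sample 5 = 836.3 > UCL.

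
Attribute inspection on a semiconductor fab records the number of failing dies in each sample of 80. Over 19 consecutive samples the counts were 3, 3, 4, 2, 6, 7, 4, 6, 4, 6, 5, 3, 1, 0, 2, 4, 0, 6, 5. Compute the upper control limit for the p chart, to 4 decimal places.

p̄ = Σdᵢ / (k·n) = 71 / (19 × 80) = 0.04671
UCL = p̄ + 3·√(p̄(1−p̄)/n) = 0.04671 + 3 × √(0.04671×0.95329/80) = 0.04671 + 3 × 0.02359 = 0.11749

0.1175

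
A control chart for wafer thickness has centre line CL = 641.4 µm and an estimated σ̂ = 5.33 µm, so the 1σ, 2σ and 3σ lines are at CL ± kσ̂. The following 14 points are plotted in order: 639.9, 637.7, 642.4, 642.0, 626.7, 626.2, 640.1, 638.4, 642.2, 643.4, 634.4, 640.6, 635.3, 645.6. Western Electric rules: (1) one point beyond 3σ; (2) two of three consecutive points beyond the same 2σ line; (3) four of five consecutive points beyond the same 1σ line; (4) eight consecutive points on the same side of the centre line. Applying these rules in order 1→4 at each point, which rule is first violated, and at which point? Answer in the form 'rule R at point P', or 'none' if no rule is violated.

Zone of each point (C = within 1σ̂, B = 1σ̂–2σ̂, A = 2σ̂–3σ̂, * = beyond 3σ̂; sign = side of CL): 1:-C, 2:-C, 3:+C, 4:+C, 5:-A, 6:-A, 7:-C, 8:-C, 9:+C, 10:+C, 11:-B, 12:-C, 13:-B, 14:+C
Rule 2 (two of three consecutive points beyond the same 2σ limit) is satisfied at point 6.

rule 2 at point 6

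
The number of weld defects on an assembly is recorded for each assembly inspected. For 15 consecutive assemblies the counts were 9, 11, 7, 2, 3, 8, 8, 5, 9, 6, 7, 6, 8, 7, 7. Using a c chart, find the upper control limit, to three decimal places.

c̄ = (9 + 11 + 7 + 2 + 3 + 8 + 8 + 5 + 9 + 6 + 7 + 6 + 8 + 7 + 7) / 15 = 103 / 15 = 6.8667
UCL = c̄ + 3√c̄ = 6.8667 + 3 × √6.8667 = 6.8667 + 3 × 2.6204 = 14.7280

14.728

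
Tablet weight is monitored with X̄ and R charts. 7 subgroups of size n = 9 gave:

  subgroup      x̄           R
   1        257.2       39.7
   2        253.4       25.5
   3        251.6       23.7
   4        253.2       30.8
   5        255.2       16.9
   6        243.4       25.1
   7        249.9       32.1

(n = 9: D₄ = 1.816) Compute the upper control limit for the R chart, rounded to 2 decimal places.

R̄ = (39.7 + 25.5 + 23.7 + 30.8 + 16.9 + 25.1 + 32.1) / 7 = 193.8000 / 7 = 27.6857
UCL_R = D₄·R̄ = 1.816 × 27.6857 = 50.2773

50.28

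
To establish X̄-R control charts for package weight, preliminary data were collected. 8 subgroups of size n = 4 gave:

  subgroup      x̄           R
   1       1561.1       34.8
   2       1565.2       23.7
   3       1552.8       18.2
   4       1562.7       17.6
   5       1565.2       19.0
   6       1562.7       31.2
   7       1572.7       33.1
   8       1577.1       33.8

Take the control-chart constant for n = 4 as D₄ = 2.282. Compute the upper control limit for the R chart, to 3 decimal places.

60.302

R̄ = (34.8 + 23.7 + 18.2 + 17.6 + 19.0 + 31.2 + 33.1 + 33.8) / 8 = 211.4000 / 8 = 26.4250
UCL_R = D₄·R̄ = 2.282 × 26.4250 = 60.3019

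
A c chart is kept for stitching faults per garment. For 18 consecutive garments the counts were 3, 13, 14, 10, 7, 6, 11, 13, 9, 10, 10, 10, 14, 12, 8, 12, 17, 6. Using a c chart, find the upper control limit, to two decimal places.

c̄ = (3 + 13 + 14 + 10 + 7 + 6 + 11 + 13 + 9 + 10 + 10 + 10 + 14 + 12 + 8 + 12 + 17 + 6) / 18 = 185 / 18 = 10.2778
UCL = c̄ + 3√c̄ = 10.2778 + 3 × √10.2778 = 10.2778 + 3 × 3.2059 = 19.8955

19.90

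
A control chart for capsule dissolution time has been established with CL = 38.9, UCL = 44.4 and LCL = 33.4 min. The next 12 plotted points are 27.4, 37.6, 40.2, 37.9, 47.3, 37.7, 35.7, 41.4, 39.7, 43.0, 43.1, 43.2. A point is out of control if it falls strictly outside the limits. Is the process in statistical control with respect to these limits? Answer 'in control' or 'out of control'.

Compare each point to [33.4, 44.4]: sample 1 = 27.4 < LCL; sample 5 = 47.3 > UCL.

out of control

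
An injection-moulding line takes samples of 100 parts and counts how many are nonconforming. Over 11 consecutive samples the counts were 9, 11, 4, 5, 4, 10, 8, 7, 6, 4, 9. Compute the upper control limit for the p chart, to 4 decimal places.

0.1465

p̄ = Σdᵢ / (k·n) = 77 / (11 × 100) = 0.07000
UCL = p̄ + 3·√(p̄(1−p̄)/n) = 0.07000 + 3 × √(0.07000×0.93000/100) = 0.07000 + 3 × 0.02551 = 0.14654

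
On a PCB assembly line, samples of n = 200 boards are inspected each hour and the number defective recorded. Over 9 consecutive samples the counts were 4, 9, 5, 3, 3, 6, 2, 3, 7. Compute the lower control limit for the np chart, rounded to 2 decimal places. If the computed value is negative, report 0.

0.00

p̄ = Σdᵢ / (k·n) = 42 / (9 × 200) = 0.02333
LCL = np̄ − 3·√(np̄(1−p̄)) = 4.6667 − 3 × 2.1349 = -1.7380 → 0 (negative, so LCL = 0)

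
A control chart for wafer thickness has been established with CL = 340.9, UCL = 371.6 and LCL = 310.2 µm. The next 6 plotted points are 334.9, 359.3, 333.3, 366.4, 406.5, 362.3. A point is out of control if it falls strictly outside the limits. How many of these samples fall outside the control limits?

1

Compare each point to [310.2, 371.6]: sample 5 = 406.5 > UCL.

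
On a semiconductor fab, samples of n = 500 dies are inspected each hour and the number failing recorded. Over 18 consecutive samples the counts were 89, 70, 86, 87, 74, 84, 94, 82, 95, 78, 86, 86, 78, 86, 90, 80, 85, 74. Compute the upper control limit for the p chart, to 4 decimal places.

0.2172

p̄ = Σdᵢ / (k·n) = 1504 / (18 × 500) = 0.16711
UCL = p̄ + 3·√(p̄(1−p̄)/n) = 0.16711 + 3 × √(0.16711×0.83289/500) = 0.16711 + 3 × 0.01668 = 0.21716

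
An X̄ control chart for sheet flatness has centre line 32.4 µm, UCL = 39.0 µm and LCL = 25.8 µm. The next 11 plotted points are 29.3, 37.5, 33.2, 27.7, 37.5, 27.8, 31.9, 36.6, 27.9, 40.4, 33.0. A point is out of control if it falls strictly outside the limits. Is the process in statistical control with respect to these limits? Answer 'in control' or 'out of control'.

Compare each point to [25.8, 39.0]: sample 10 = 40.4 > UCL.

out of control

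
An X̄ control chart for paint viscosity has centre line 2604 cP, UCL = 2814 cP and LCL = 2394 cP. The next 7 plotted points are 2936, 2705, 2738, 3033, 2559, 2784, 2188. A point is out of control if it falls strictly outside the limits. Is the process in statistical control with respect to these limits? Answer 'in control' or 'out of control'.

out of control

Compare each point to [2394, 2814]: sample 1 = 2936 > UCL; sample 4 = 3033 > UCL; sample 7 = 2188 < LCL.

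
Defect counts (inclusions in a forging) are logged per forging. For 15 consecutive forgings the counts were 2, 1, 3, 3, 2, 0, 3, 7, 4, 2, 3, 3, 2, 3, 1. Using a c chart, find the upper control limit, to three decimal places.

7.437

c̄ = (2 + 1 + 3 + 3 + 2 + 0 + 3 + 7 + 4 + 2 + 3 + 3 + 2 + 3 + 1) / 15 = 39 / 15 = 2.6000
UCL = c̄ + 3√c̄ = 2.6000 + 3 × √2.6000 = 2.6000 + 3 × 1.6125 = 7.4374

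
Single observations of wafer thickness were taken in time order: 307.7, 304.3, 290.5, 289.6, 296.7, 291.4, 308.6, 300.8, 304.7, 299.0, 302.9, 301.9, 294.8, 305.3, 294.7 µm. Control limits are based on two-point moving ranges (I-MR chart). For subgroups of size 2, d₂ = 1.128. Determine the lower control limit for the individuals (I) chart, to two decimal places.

X̄ = (307.7 + 304.3 + 290.5 + 289.6 + 296.7 + 291.4 + 308.6 + 300.8 + 304.7 + 299.0 + 302.9 + 301.9 + 294.8 + 305.3 + 294.7) / 15 = 299.5267
Moving ranges: 3.4, 13.8, 0.9, 7.1, 5.3, 17.2, 7.8, 3.9, 5.7, 3.9, 1.0, 7.1, 10.5, 10.6; M̄R̄ = 98.2000 / 14 = 7.0143
LCL = X̄ − 3·M̄R̄/d₂ = 299.5267 − 3 × 7.0143 / 1.128 = 280.8717

280.87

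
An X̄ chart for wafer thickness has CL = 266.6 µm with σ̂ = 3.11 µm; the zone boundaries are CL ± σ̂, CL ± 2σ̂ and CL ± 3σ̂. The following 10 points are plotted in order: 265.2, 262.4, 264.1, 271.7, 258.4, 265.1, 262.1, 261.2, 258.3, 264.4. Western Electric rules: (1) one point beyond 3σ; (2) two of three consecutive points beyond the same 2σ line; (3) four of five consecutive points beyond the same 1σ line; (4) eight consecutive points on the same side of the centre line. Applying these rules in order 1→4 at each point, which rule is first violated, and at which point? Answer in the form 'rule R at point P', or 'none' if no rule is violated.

Zone of each point (C = within 1σ̂, B = 1σ̂–2σ̂, A = 2σ̂–3σ̂, * = beyond 3σ̂; sign = side of CL): 1:-C, 2:-B, 3:-C, 4:+B, 5:-A, 6:-C, 7:-B, 8:-B, 9:-A, 10:-C
Rule 3 (four of five consecutive points beyond the same 1σ limit) is satisfied at point 9.

rule 3 at point 9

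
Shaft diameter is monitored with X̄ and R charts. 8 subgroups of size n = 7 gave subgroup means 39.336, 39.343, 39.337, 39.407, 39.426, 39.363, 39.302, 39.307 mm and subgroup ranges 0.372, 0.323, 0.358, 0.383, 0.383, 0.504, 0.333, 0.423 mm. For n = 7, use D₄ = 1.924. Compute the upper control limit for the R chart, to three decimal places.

R̄ = (0.372 + 0.323 + 0.358 + 0.383 + 0.383 + 0.504 + 0.333 + 0.423) / 8 = 3.0790 / 8 = 0.3849
UCL_R = D₄·R̄ = 1.924 × 0.3849 = 0.7405

0.740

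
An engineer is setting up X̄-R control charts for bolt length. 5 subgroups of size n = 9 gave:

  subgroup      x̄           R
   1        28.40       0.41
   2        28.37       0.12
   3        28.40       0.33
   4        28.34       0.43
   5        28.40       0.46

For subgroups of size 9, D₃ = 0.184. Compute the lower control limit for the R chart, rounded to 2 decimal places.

0.06

R̄ = (0.41 + 0.12 + 0.33 + 0.43 + 0.46) / 5 = 1.7500 / 5 = 0.3500
LCL_R = D₃·R̄ = 0.184 × 0.3500 = 0.0644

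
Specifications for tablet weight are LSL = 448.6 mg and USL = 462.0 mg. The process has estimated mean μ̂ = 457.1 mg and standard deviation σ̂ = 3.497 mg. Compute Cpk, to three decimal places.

0.467

Cpu = (USL − μ̂) / (3σ̂) = (462.0 − 457.1) / (3 × 3.497) = 0.4671; Cpl = (μ̂ − LSL) / (3σ̂) = (457.1 − 448.6) / (3 × 3.497) = 0.8102; Cpk = min(Cpu, Cpl) = 0.4671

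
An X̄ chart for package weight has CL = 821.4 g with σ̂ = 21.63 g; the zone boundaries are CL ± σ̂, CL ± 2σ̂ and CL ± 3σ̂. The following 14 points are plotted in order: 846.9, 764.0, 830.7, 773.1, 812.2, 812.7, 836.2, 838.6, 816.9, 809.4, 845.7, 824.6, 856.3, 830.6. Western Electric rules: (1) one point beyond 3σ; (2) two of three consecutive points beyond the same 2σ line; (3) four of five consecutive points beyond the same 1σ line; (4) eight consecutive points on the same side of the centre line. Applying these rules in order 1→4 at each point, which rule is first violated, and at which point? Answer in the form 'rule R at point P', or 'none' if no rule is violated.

rule 2 at point 4

Zone of each point (C = within 1σ̂, B = 1σ̂–2σ̂, A = 2σ̂–3σ̂, * = beyond 3σ̂; sign = side of CL): 1:+B, 2:-A, 3:+C, 4:-A, 5:-C, 6:-C, 7:+C, 8:+C, 9:-C, 10:-C, 11:+B, 12:+C, 13:+B, 14:+C
Rule 2 (two of three consecutive points beyond the same 2σ limit) is satisfied at point 4.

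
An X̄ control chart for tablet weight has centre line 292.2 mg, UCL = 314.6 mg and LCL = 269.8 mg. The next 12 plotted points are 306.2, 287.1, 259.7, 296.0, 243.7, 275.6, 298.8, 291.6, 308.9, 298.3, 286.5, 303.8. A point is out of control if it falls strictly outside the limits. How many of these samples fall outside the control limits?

2

Compare each point to [269.8, 314.6]: sample 3 = 259.7 < LCL; sample 5 = 243.7 < LCL.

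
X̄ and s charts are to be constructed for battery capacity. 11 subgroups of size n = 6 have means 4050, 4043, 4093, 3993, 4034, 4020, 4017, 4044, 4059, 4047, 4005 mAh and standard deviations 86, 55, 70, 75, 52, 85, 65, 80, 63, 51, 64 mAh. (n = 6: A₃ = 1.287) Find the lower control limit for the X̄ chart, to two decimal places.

3949.54

X̄̄ = (4050 + 4043 + 4093 + 3993 + 4034 + 4020 + 4017 + 4044 + 4059 + 4047 + 4005) / 11 = 4036.8182
s̄ = (86 + 55 + 70 + 75 + 52 + 85 + 65 + 80 + 63 + 51 + 64) / 11 = 67.8182
LCL = X̄̄ − A₃·s̄ = 4036.8182 − 1.287 × 67.8182 = 3949.5362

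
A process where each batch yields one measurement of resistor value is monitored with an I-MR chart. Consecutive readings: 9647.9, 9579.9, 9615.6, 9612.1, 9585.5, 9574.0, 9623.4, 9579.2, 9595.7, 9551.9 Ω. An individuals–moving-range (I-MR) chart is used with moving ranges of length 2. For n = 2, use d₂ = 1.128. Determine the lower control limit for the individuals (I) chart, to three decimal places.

9508.104

X̄ = (9647.9 + 9579.9 + 9615.6 + 9612.1 + 9585.5 + 9574.0 + 9623.4 + 9579.2 + 9595.7 + 9551.9) / 10 = 9596.5200
Moving ranges: 68.0, 35.7, 3.5, 26.6, 11.5, 49.4, 44.2, 16.5, 43.8; M̄R̄ = 299.2000 / 9 = 33.2444
LCL = X̄ − 3·M̄R̄/d₂ = 9596.5200 − 3 × 33.2444 / 1.128 = 9508.1039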